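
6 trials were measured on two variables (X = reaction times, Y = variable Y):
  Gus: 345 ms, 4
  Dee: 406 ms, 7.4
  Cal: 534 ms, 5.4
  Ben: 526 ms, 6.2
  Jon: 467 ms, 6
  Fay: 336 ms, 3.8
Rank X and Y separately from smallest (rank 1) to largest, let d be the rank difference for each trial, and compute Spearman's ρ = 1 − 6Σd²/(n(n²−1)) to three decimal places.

0.486

Ranks of variable 1: 2, 3, 6, 5, 4, 1
Ranks of variable 2: 2, 6, 3, 5, 4, 1
d = r₁ − r₂: 0, -3, 3, 0, 0, 0
d²: 0, 9, 9, 0, 0, 0; Σd² = 18
ρ = 1 − 6·18/(6·35) = 1 − 108/210 = 0.486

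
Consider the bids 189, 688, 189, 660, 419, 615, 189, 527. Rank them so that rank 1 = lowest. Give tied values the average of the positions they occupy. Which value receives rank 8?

Sorted (ascending): 189, 189, 189, 419, 527, 615, 660, 688
The 3 values of 189 occupy positions 1–3 → average rank 2.
Rank 8 → value 688.

688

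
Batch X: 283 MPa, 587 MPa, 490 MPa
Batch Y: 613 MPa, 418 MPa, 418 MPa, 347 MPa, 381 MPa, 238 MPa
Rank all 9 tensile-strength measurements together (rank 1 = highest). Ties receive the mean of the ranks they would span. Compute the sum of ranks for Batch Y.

Sorted (descending): 613, 587, 490, 418, 418, 381, 347, 283, 238
The 2 values of 418 occupy positions 4–5 → average rank (4+5)/2 = 4.5.
Batch Y values → pooled ranks: 613→1, 418→4.5, 418→4.5, 347→7, 381→6, 238→9
Rank sum = 1 + 4.5 + 4.5 + 7 + 6 + 9 = 32

32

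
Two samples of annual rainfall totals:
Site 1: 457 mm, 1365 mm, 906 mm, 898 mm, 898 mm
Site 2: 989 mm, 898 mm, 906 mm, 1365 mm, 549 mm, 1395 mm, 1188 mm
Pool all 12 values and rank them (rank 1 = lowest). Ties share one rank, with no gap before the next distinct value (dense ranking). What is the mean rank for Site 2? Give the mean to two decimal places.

Sorted (ascending): 457, 549, 898, 898, 898, 906, 906, 989, 1188, 1365, 1365, 1395
The 3 values of 898 share dense rank 3.
The 2 values of 906 share dense rank 4.
The 2 values of 1365 share dense rank 7.
Remaining distinct values take the next consecutive integers.
Site 2 values → pooled ranks: 989→5, 898→3, 906→4, 1365→7, 549→2, 1395→8, 1188→6
Mean rank = (5 + 3 + 4 + 7 + 2 + 8 + 6) / 7 = 5.00

5.00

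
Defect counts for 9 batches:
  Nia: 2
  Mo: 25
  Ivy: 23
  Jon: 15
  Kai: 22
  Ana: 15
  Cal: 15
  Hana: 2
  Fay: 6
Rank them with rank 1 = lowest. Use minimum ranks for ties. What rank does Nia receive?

1

Sorted (ascending): 2, 2, 6, 15, 15, 15, 22, 23, 25
The 2 values of 2 occupy positions 1–2 → each gets rank 1.
The 3 values of 15 occupy positions 4–6 → each gets rank 4.
Nia has value 2 → rank 1.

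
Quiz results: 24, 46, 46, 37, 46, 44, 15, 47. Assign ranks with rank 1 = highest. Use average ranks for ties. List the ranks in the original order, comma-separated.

Sorted (descending): 47, 46, 46, 46, 44, 37, 24, 15
The 3 values of 46 occupy positions 2–4 → average rank 3.

7, 3, 3, 6, 3, 5, 8, 1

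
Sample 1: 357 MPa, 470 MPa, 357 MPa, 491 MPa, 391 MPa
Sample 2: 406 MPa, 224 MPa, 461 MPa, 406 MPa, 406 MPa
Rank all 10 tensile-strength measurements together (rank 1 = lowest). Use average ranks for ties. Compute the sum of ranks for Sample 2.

27

Sorted (ascending): 224, 357, 357, 391, 406, 406, 406, 461, 470, 491
The 2 values of 357 occupy positions 2–3 → average rank (2+3)/2 = 2.5.
The 3 values of 406 occupy positions 5–7 → average rank 6.
Sample 2 values → pooled ranks: 406→6, 224→1, 461→8, 406→6, 406→6
Rank sum = 6 + 1 + 8 + 6 + 6 = 27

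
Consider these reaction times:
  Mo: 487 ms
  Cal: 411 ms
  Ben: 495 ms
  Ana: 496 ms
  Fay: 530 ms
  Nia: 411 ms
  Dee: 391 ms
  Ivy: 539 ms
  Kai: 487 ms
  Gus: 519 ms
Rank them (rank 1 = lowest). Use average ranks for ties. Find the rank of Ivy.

10

Sorted (ascending): 391, 411, 411, 487, 487, 495, 496, 519, 530, 539
The 2 values of 411 occupy positions 2–3 → average rank (2+3)/2 = 2.5.
The 2 values of 487 occupy positions 4–5 → average rank (4+5)/2 = 4.5.
Ivy has value 539 ms → rank 10.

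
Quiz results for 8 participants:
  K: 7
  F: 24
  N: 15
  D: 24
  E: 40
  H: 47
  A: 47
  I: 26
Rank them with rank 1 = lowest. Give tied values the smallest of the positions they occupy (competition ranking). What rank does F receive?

Sorted (ascending): 7, 15, 24, 24, 26, 40, 47, 47
The 2 values of 24 occupy positions 3–4 → each gets rank 3.
The 2 values of 47 occupy positions 7–8 → each gets rank 7.
F has value 24 → rank 3.

3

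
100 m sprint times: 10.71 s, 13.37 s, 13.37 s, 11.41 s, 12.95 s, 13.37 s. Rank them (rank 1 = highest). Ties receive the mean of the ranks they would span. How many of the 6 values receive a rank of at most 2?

Sorted (descending): 13.37, 13.37, 13.37, 12.95, 11.41, 10.71
The 3 values of 13.37 occupy positions 1–3 → average rank 2.
Ranks ≤ 2: {2, 2, 2} → 3 values.

3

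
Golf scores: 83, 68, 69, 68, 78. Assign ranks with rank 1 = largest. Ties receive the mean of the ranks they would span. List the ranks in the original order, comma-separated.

Sorted (descending): 83, 78, 69, 68, 68
The 2 values of 68 occupy positions 4–5 → average rank (4+5)/2 = 4.5.

1, 4.5, 3, 4.5, 2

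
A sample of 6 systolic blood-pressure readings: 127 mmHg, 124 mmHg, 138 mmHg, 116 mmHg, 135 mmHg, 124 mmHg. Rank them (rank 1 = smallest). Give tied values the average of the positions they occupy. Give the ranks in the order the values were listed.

Sorted (ascending): 116, 124, 124, 127, 135, 138
The 2 values of 124 occupy positions 2–3 → average rank (2+3)/2 = 2.5.

4, 2.5, 6, 1, 5, 2.5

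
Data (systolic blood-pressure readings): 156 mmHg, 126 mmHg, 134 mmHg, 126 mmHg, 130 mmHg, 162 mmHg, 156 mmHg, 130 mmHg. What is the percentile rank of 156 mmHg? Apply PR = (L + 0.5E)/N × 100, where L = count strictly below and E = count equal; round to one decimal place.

75.0

N = 8.
Strictly below 156: 5. Equal to 156: 2.
PR = (5 + 0.5·2)/8 × 100 = 75.0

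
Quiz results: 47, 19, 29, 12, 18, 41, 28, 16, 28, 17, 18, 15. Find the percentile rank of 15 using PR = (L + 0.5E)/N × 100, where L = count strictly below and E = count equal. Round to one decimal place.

N = 12.
Strictly below 15: 1. Equal to 15: 1.
PR = (1 + 0.5·1)/12 × 100 = 12.5

12.5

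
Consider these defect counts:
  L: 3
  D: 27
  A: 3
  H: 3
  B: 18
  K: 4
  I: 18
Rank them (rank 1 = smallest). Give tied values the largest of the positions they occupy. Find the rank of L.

Sorted (ascending): 3, 3, 3, 4, 18, 18, 27
The 3 values of 3 occupy positions 1–3 → each gets rank 3.
The 2 values of 18 occupy positions 5–6 → each gets rank 6.
L has value 3 → rank 3.

3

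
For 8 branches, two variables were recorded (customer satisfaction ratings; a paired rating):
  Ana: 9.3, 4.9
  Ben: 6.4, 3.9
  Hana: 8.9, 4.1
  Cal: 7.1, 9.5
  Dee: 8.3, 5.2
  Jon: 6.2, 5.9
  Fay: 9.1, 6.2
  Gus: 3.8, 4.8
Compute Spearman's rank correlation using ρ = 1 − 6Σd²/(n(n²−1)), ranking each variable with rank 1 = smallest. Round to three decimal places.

Ranks of variable 1: 8, 3, 6, 4, 5, 2, 7, 1
Ranks of variable 2: 4, 1, 2, 8, 5, 6, 7, 3
d = r₁ − r₂: 4, 2, 4, -4, 0, -4, 0, -2
d²: 16, 4, 16, 16, 0, 16, 0, 4; Σd² = 72
ρ = 1 − 6·72/(8·63) = 1 − 432/504 = 0.143

0.143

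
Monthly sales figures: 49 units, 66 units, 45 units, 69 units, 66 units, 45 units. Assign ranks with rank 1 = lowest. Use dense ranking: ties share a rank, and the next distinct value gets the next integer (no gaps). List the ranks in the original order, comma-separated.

2, 3, 1, 4, 3, 1

Sorted (ascending): 45, 45, 49, 66, 66, 69
The 2 values of 45 share dense rank 1.
The 2 values of 66 share dense rank 3.
Remaining distinct values take the next consecutive integers.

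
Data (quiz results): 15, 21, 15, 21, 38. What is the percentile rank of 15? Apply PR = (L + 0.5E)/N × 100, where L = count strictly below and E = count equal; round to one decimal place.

N = 5.
Strictly below 15: 0. Equal to 15: 2.
PR = (0 + 0.5·2)/5 × 100 = 20.0

20.0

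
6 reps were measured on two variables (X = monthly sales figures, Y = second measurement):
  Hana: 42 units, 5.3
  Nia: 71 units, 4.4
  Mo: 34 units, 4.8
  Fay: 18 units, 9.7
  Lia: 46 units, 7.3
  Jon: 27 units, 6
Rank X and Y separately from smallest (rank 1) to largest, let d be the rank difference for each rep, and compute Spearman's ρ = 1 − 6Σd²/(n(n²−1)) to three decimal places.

Ranks of variable 1: 4, 6, 3, 1, 5, 2
Ranks of variable 2: 3, 1, 2, 6, 5, 4
d = r₁ − r₂: 1, 5, 1, -5, 0, -2
d²: 1, 25, 1, 25, 0, 4; Σd² = 56
ρ = 1 − 6·56/(6·35) = 1 − 336/210 = -0.600

-0.600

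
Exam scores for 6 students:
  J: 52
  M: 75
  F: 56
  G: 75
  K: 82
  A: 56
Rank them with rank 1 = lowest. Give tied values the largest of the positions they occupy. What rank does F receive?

Sorted (ascending): 52, 56, 56, 75, 75, 82
The 2 values of 56 occupy positions 2–3 → each gets rank 3.
The 2 values of 75 occupy positions 4–5 → each gets rank 5.
F has value 56 → rank 3.

3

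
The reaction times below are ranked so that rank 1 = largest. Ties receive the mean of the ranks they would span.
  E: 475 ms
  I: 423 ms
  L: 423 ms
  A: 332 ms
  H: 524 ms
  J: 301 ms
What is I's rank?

3.5

Sorted (descending): 524, 475, 423, 423, 332, 301
The 2 values of 423 occupy positions 3–4 → average rank (3+4)/2 = 3.5.
I has value 423 ms → rank 3.5.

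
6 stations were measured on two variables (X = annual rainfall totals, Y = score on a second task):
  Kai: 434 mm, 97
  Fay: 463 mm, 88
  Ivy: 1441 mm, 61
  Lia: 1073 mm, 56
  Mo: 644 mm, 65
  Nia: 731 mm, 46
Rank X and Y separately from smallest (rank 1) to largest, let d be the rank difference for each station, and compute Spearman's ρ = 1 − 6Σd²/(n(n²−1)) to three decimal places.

-0.771

Ranks of variable 1: 1, 2, 6, 5, 3, 4
Ranks of variable 2: 6, 5, 3, 2, 4, 1
d = r₁ − r₂: -5, -3, 3, 3, -1, 3
d²: 25, 9, 9, 9, 1, 9; Σd² = 62
ρ = 1 − 6·62/(6·35) = 1 − 372/210 = -0.771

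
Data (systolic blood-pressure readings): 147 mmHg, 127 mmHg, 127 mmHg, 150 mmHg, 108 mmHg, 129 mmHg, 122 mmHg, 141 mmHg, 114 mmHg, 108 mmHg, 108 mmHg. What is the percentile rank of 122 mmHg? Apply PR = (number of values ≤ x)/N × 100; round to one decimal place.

45.5

N = 11.
Strictly below 122: 4. Equal to 122: 1.
PR = 5/11 × 100 = 45.5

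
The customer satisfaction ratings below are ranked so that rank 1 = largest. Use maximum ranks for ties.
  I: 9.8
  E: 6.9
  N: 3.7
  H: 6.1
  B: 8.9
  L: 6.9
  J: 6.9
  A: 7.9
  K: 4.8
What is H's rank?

7

Sorted (descending): 9.8, 8.9, 7.9, 6.9, 6.9, 6.9, 6.1, 4.8, 3.7
The 3 values of 6.9 occupy positions 4–6 → each gets rank 6.
H has value 6.1 → rank 7.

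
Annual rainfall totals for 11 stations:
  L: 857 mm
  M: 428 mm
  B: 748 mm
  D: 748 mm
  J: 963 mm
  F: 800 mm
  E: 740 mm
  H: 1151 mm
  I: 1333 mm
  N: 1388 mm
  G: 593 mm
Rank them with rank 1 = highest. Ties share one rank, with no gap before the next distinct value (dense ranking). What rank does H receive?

Sorted (descending): 1388, 1333, 1151, 963, 857, 800, 748, 748, 740, 593, 428
The 2 values of 748 share dense rank 7.
Remaining distinct values take the next consecutive integers.
H has value 1151 mm → rank 3.

3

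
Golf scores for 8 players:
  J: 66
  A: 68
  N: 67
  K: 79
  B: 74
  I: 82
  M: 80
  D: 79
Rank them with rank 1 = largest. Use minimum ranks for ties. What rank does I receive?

1

Sorted (descending): 82, 80, 79, 79, 74, 68, 67, 66
The 2 values of 79 occupy positions 3–4 → each gets rank 3.
I has value 82 → rank 1.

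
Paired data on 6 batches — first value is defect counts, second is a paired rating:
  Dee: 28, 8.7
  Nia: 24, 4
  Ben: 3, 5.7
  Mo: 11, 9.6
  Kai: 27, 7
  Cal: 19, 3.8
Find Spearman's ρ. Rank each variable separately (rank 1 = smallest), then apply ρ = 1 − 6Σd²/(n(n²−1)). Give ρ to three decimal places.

0.143

Ranks of variable 1: 6, 4, 1, 2, 5, 3
Ranks of variable 2: 5, 2, 3, 6, 4, 1
d = r₁ − r₂: 1, 2, -2, -4, 1, 2
d²: 1, 4, 4, 16, 1, 4; Σd² = 30
ρ = 1 − 6·30/(6·35) = 1 − 180/210 = 0.143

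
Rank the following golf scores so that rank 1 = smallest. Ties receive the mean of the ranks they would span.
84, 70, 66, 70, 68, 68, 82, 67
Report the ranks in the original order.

Sorted (ascending): 66, 67, 68, 68, 70, 70, 82, 84
The 2 values of 68 occupy positions 3–4 → average rank (3+4)/2 = 3.5.
The 2 values of 70 occupy positions 5–6 → average rank (5+6)/2 = 5.5.

8, 5.5, 1, 5.5, 3.5, 3.5, 7, 2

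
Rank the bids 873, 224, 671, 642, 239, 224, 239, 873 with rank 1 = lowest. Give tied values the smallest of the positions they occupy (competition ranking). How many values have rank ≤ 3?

4

Sorted (ascending): 224, 224, 239, 239, 642, 671, 873, 873
The 2 values of 224 occupy positions 1–2 → each gets rank 1.
The 2 values of 239 occupy positions 3–4 → each gets rank 3.
The 2 values of 873 occupy positions 7–8 → each gets rank 7.
Ranks ≤ 3: {1, 1, 3, 3} → 4 values.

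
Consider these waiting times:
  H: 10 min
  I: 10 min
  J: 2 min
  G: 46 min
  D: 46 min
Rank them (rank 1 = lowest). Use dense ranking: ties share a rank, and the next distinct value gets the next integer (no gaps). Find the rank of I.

Sorted (ascending): 2, 10, 10, 46, 46
The 2 values of 10 share dense rank 2.
The 2 values of 46 share dense rank 3.
Remaining distinct values take the next consecutive integers.
I has value 10 min → rank 2.

2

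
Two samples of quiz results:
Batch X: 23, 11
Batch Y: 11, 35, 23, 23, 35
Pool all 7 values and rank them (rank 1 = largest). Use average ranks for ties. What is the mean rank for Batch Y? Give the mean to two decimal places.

3.50

Sorted (descending): 35, 35, 23, 23, 23, 11, 11
The 2 values of 35 occupy positions 1–2 → average rank (1+2)/2 = 1.5.
The 3 values of 23 occupy positions 3–5 → average rank 4.
The 2 values of 11 occupy positions 6–7 → average rank (6+7)/2 = 6.5.
Batch Y values → pooled ranks: 11→6.5, 35→1.5, 23→4, 23→4, 35→1.5
Mean rank = (6.5 + 1.5 + 4 + 4 + 1.5) / 5 = 3.50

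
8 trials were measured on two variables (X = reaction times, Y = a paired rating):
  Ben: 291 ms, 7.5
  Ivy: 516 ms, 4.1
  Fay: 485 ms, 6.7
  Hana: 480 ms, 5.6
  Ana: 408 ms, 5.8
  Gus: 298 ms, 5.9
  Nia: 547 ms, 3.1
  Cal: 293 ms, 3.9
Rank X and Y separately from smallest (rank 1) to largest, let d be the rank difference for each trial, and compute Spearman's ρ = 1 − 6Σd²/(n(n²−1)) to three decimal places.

Ranks of variable 1: 1, 7, 6, 5, 4, 3, 8, 2
Ranks of variable 2: 8, 3, 7, 4, 5, 6, 1, 2
d = r₁ − r₂: -7, 4, -1, 1, -1, -3, 7, 0
d²: 49, 16, 1, 1, 1, 9, 49, 0; Σd² = 126
ρ = 1 − 6·126/(8·63) = 1 − 756/504 = -0.500

-0.500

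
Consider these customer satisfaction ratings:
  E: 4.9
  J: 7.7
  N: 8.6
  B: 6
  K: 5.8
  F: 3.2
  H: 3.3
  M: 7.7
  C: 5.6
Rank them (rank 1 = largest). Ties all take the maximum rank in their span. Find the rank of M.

3

Sorted (descending): 8.6, 7.7, 7.7, 6, 5.8, 5.6, 4.9, 3.3, 3.2
The 2 values of 7.7 occupy positions 2–3 → each gets rank 3.
M has value 7.7 → rank 3.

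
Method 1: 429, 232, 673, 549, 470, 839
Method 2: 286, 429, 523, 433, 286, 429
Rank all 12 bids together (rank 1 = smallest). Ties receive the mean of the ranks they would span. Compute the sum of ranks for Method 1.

47

Sorted (ascending): 232, 286, 286, 429, 429, 429, 433, 470, 523, 549, 673, 839
The 2 values of 286 occupy positions 2–3 → average rank (2+3)/2 = 2.5.
The 3 values of 429 occupy positions 4–6 → average rank 5.
Method 1 values → pooled ranks: 429→5, 232→1, 673→11, 549→10, 470→8, 839→12
Rank sum = 5 + 1 + 11 + 10 + 8 + 12 = 47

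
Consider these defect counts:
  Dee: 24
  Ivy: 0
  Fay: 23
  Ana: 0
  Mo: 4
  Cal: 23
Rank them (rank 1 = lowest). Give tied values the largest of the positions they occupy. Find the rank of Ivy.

Sorted (ascending): 0, 0, 4, 23, 23, 24
The 2 values of 0 occupy positions 1–2 → each gets rank 2.
The 2 values of 23 occupy positions 4–5 → each gets rank 5.
Ivy has value 0 → rank 2.

2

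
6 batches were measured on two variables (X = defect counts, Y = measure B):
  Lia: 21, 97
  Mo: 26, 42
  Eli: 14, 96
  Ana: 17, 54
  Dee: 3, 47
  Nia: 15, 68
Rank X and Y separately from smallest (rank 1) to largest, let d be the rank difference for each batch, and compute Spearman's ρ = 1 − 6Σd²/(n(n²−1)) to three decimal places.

-0.086

Ranks of variable 1: 5, 6, 2, 4, 1, 3
Ranks of variable 2: 6, 1, 5, 3, 2, 4
d = r₁ − r₂: -1, 5, -3, 1, -1, -1
d²: 1, 25, 9, 1, 1, 1; Σd² = 38
ρ = 1 − 6·38/(6·35) = 1 − 228/210 = -0.086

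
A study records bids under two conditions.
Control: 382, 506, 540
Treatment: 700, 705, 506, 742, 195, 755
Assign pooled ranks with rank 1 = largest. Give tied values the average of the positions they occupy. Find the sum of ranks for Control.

19.5

Sorted (descending): 755, 742, 705, 700, 540, 506, 506, 382, 195
The 2 values of 506 occupy positions 6–7 → average rank (6+7)/2 = 6.5.
Control values → pooled ranks: 382→8, 506→6.5, 540→5
Rank sum = 8 + 6.5 + 5 = 19.5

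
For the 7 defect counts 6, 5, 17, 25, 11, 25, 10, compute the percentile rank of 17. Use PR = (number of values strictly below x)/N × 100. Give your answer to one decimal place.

57.1

N = 7.
Strictly below 17: 4. Equal to 17: 1.
PR = 4/7 × 100 = 57.1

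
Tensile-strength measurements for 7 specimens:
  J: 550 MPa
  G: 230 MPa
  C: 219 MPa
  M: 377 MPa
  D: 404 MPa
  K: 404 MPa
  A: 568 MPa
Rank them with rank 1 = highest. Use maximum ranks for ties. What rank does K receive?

Sorted (descending): 568, 550, 404, 404, 377, 230, 219
The 2 values of 404 occupy positions 3–4 → each gets rank 4.
K has value 404 MPa → rank 4.

4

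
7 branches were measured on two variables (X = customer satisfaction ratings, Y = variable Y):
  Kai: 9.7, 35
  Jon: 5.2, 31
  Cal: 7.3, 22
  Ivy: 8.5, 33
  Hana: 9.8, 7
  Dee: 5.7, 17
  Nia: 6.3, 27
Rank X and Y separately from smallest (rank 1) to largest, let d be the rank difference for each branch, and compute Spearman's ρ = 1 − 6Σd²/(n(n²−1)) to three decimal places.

0.000

Ranks of variable 1: 6, 1, 4, 5, 7, 2, 3
Ranks of variable 2: 7, 5, 3, 6, 1, 2, 4
d = r₁ − r₂: -1, -4, 1, -1, 6, 0, -1
d²: 1, 16, 1, 1, 36, 0, 1; Σd² = 56
ρ = 1 − 6·56/(7·48) = 1 − 336/336 = 0.000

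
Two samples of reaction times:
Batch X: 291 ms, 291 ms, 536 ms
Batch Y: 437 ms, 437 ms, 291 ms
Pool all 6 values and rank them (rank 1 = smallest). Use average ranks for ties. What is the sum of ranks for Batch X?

Sorted (ascending): 291, 291, 291, 437, 437, 536
The 3 values of 291 occupy positions 1–3 → average rank 2.
The 2 values of 437 occupy positions 4–5 → average rank (4+5)/2 = 4.5.
Batch X values → pooled ranks: 291→2, 291→2, 536→6
Rank sum = 2 + 2 + 6 = 10

10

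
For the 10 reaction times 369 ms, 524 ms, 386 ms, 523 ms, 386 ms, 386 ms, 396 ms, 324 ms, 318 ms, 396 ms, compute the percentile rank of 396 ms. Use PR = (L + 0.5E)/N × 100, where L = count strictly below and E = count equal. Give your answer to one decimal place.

N = 10.
Strictly below 396: 6. Equal to 396: 2.
PR = (6 + 0.5·2)/10 × 100 = 70.0

70.0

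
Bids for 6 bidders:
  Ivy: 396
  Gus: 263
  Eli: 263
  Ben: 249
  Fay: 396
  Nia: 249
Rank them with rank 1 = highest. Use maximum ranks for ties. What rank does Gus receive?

4

Sorted (descending): 396, 396, 263, 263, 249, 249
The 2 values of 396 occupy positions 1–2 → each gets rank 2.
The 2 values of 263 occupy positions 3–4 → each gets rank 4.
The 2 values of 249 occupy positions 5–6 → each gets rank 6.
Gus has value 263 → rank 4.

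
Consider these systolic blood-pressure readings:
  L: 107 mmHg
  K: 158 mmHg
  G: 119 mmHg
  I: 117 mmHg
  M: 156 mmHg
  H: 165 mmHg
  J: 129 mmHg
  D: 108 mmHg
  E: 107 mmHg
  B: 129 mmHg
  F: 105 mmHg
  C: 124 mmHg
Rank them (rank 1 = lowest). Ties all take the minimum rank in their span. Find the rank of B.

8

Sorted (ascending): 105, 107, 107, 108, 117, 119, 124, 129, 129, 156, 158, 165
The 2 values of 107 occupy positions 2–3 → each gets rank 2.
The 2 values of 129 occupy positions 8–9 → each gets rank 8.
B has value 129 mmHg → rank 8.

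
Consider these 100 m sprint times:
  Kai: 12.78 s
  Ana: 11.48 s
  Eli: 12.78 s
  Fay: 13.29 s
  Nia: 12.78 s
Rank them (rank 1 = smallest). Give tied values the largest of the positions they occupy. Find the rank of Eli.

Sorted (ascending): 11.48, 12.78, 12.78, 12.78, 13.29
The 3 values of 12.78 occupy positions 2–4 → each gets rank 4.
Eli has value 12.78 s → rank 4.

4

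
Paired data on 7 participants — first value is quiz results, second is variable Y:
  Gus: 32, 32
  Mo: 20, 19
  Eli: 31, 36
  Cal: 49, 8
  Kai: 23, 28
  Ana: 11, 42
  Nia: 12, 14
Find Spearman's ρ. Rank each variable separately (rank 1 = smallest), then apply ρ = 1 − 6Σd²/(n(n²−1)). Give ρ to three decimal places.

Ranks of variable 1: 6, 3, 5, 7, 4, 1, 2
Ranks of variable 2: 5, 3, 6, 1, 4, 7, 2
d = r₁ − r₂: 1, 0, -1, 6, 0, -6, 0
d²: 1, 0, 1, 36, 0, 36, 0; Σd² = 74
ρ = 1 − 6·74/(7·48) = 1 − 444/336 = -0.321

-0.321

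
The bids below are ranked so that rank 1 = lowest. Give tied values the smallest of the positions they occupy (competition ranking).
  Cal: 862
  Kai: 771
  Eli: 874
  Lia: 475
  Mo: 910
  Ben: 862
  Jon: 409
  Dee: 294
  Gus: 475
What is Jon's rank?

Sorted (ascending): 294, 409, 475, 475, 771, 862, 862, 874, 910
The 2 values of 475 occupy positions 3–4 → each gets rank 3.
The 2 values of 862 occupy positions 6–7 → each gets rank 6.
Jon has value 409 → rank 2.

2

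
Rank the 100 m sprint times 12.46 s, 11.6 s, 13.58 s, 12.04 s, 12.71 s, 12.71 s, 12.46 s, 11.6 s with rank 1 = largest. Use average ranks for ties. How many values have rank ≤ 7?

6

Sorted (descending): 13.58, 12.71, 12.71, 12.46, 12.46, 12.04, 11.6, 11.6
The 2 values of 12.71 occupy positions 2–3 → average rank (2+3)/2 = 2.5.
The 2 values of 12.46 occupy positions 4–5 → average rank (4+5)/2 = 4.5.
The 2 values of 11.6 occupy positions 7–8 → average rank (7+8)/2 = 7.5.
Ranks ≤ 7: {1, 2.5, 2.5, 4.5, 4.5, 6} → 6 values.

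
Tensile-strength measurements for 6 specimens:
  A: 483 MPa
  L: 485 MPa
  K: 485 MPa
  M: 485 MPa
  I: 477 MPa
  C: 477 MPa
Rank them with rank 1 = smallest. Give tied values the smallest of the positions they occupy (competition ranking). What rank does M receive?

4

Sorted (ascending): 477, 477, 483, 485, 485, 485
The 2 values of 477 occupy positions 1–2 → each gets rank 1.
The 3 values of 485 occupy positions 4–6 → each gets rank 4.
M has value 485 MPa → rank 4.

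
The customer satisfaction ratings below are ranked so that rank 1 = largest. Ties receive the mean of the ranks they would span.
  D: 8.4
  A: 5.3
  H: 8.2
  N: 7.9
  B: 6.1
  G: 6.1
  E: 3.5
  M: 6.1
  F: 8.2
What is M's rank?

6

Sorted (descending): 8.4, 8.2, 8.2, 7.9, 6.1, 6.1, 6.1, 5.3, 3.5
The 2 values of 8.2 occupy positions 2–3 → average rank (2+3)/2 = 2.5.
The 3 values of 6.1 occupy positions 5–7 → average rank 6.
M has value 6.1 → rank 6.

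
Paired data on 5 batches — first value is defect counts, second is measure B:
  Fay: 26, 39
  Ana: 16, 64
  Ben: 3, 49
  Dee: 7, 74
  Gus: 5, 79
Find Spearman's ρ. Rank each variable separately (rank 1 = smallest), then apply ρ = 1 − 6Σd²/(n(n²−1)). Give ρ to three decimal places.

-0.400

Ranks of variable 1: 5, 4, 1, 3, 2
Ranks of variable 2: 1, 3, 2, 4, 5
d = r₁ − r₂: 4, 1, -1, -1, -3
d²: 16, 1, 1, 1, 9; Σd² = 28
ρ = 1 − 6·28/(5·24) = 1 − 168/120 = -0.400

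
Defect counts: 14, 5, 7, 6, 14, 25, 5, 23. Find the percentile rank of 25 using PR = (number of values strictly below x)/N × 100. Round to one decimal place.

87.5

N = 8.
Strictly below 25: 7. Equal to 25: 1.
PR = 7/8 × 100 = 87.5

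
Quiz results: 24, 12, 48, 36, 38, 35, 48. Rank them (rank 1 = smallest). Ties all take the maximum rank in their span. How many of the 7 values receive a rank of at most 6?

5

Sorted (ascending): 12, 24, 35, 36, 38, 48, 48
The 2 values of 48 occupy positions 6–7 → each gets rank 7.
Ranks ≤ 6: {1, 2, 3, 4, 5} → 5 values.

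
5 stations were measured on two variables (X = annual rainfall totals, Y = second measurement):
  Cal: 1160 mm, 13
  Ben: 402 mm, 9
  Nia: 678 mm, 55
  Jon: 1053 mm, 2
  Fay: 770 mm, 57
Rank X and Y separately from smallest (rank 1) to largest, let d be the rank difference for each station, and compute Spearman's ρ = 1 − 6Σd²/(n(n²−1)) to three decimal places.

-0.100

Ranks of variable 1: 5, 1, 2, 4, 3
Ranks of variable 2: 3, 2, 4, 1, 5
d = r₁ − r₂: 2, -1, -2, 3, -2
d²: 4, 1, 4, 9, 4; Σd² = 22
ρ = 1 − 6·22/(5·24) = 1 − 132/120 = -0.100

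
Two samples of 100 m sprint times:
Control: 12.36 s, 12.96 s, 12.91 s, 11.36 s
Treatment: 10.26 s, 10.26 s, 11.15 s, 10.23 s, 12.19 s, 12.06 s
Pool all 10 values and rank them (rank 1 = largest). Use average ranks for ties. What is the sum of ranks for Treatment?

43

Sorted (descending): 12.96, 12.91, 12.36, 12.19, 12.06, 11.36, 11.15, 10.26, 10.26, 10.23
The 2 values of 10.26 occupy positions 8–9 → average rank (8+9)/2 = 8.5.
Treatment values → pooled ranks: 10.26→8.5, 10.26→8.5, 11.15→7, 10.23→10, 12.19→4, 12.06→5
Rank sum = 8.5 + 8.5 + 7 + 10 + 4 + 5 = 43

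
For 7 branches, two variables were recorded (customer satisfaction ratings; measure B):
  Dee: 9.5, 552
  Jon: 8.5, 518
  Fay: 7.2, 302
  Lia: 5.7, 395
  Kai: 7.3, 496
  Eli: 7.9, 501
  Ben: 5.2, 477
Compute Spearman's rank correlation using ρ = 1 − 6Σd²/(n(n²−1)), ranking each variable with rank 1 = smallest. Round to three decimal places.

Ranks of variable 1: 7, 6, 3, 2, 4, 5, 1
Ranks of variable 2: 7, 6, 1, 2, 4, 5, 3
d = r₁ − r₂: 0, 0, 2, 0, 0, 0, -2
d²: 0, 0, 4, 0, 0, 0, 4; Σd² = 8
ρ = 1 − 6·8/(7·48) = 1 − 48/336 = 0.857

0.857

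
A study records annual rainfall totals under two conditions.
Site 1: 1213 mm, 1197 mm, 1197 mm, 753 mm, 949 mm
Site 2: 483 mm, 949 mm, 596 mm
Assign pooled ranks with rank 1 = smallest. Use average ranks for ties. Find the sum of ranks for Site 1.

Sorted (ascending): 483, 596, 753, 949, 949, 1197, 1197, 1213
The 2 values of 949 occupy positions 4–5 → average rank (4+5)/2 = 4.5.
The 2 values of 1197 occupy positions 6–7 → average rank (6+7)/2 = 6.5.
Site 1 values → pooled ranks: 1213→8, 1197→6.5, 1197→6.5, 753→3, 949→4.5
Rank sum = 8 + 6.5 + 6.5 + 3 + 4.5 = 28.5

28.5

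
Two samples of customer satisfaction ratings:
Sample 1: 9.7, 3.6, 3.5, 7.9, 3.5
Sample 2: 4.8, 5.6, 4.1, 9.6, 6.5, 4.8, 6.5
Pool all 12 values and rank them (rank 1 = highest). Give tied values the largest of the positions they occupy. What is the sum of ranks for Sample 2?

Sorted (descending): 9.7, 9.6, 7.9, 6.5, 6.5, 5.6, 4.8, 4.8, 4.1, 3.6, 3.5, 3.5
The 2 values of 6.5 occupy positions 4–5 → each gets rank 5.
The 2 values of 4.8 occupy positions 7–8 → each gets rank 8.
The 2 values of 3.5 occupy positions 11–12 → each gets rank 12.
Sample 2 values → pooled ranks: 4.8→8, 5.6→6, 4.1→9, 9.6→2, 6.5→5, 4.8→8, 6.5→5
Rank sum = 8 + 6 + 9 + 2 + 5 + 8 + 5 = 43

43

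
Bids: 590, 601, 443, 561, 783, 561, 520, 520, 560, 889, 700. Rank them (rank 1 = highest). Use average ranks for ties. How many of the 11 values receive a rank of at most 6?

Sorted (descending): 889, 783, 700, 601, 590, 561, 561, 560, 520, 520, 443
The 2 values of 561 occupy positions 6–7 → average rank (6+7)/2 = 6.5.
The 2 values of 520 occupy positions 9–10 → average rank (9+10)/2 = 9.5.
Ranks ≤ 6: {1, 2, 3, 4, 5} → 5 values.

5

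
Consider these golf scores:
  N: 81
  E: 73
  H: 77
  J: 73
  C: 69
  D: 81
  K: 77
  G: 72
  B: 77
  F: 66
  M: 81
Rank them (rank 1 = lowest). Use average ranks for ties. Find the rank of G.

Sorted (ascending): 66, 69, 72, 73, 73, 77, 77, 77, 81, 81, 81
The 2 values of 73 occupy positions 4–5 → average rank (4+5)/2 = 4.5.
The 3 values of 77 occupy positions 6–8 → average rank 7.
The 3 values of 81 occupy positions 9–11 → average rank 10.
G has value 72 → rank 3.

3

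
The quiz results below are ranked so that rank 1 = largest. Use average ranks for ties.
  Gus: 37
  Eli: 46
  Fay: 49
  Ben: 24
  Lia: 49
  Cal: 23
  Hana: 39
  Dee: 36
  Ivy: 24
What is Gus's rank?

5

Sorted (descending): 49, 49, 46, 39, 37, 36, 24, 24, 23
The 2 values of 49 occupy positions 1–2 → average rank (1+2)/2 = 1.5.
The 2 values of 24 occupy positions 7–8 → average rank (7+8)/2 = 7.5.
Gus has value 37 → rank 5.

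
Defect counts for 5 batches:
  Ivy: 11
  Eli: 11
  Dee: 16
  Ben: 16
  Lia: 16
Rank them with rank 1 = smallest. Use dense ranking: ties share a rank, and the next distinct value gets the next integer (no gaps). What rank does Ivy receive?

Sorted (ascending): 11, 11, 16, 16, 16
The 2 values of 11 share dense rank 1.
The 3 values of 16 share dense rank 2.
Ivy has value 11 → rank 1.

1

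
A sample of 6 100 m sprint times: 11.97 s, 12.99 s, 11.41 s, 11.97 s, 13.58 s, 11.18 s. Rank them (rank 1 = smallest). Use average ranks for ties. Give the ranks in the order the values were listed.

3.5, 5, 2, 3.5, 6, 1

Sorted (ascending): 11.18, 11.41, 11.97, 11.97, 12.99, 13.58
The 2 values of 11.97 occupy positions 3–4 → average rank (3+4)/2 = 3.5.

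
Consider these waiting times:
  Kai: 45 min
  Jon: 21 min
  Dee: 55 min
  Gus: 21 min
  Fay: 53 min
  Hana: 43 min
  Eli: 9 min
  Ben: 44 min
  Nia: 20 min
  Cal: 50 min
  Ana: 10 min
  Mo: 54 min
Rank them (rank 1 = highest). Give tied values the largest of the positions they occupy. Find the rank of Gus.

Sorted (descending): 55, 54, 53, 50, 45, 44, 43, 21, 21, 20, 10, 9
The 2 values of 21 occupy positions 8–9 → each gets rank 9.
Gus has value 21 min → rank 9.

9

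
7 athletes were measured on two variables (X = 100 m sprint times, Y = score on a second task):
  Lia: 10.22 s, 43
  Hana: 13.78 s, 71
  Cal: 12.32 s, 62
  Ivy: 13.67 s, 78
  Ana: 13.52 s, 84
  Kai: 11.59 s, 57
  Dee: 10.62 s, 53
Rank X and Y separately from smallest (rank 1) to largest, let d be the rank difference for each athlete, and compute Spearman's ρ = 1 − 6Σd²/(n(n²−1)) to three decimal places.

0.857

Ranks of variable 1: 1, 7, 4, 6, 5, 3, 2
Ranks of variable 2: 1, 5, 4, 6, 7, 3, 2
d = r₁ − r₂: 0, 2, 0, 0, -2, 0, 0
d²: 0, 4, 0, 0, 4, 0, 0; Σd² = 8
ρ = 1 − 6·8/(7·48) = 1 − 48/336 = 0.857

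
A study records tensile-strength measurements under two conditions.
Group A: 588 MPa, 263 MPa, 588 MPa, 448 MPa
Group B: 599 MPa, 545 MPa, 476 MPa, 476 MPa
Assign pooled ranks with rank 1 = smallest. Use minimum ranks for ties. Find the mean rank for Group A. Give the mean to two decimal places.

Sorted (ascending): 263, 448, 476, 476, 545, 588, 588, 599
The 2 values of 476 occupy positions 3–4 → each gets rank 3.
The 2 values of 588 occupy positions 6–7 → each gets rank 6.
Group A values → pooled ranks: 588→6, 263→1, 588→6, 448→2
Mean rank = (6 + 1 + 6 + 2) / 4 = 3.75

3.75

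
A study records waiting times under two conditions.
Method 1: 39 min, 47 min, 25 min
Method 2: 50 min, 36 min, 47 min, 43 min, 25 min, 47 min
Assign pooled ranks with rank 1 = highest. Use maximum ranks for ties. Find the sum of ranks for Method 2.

30

Sorted (descending): 50, 47, 47, 47, 43, 39, 36, 25, 25
The 3 values of 47 occupy positions 2–4 → each gets rank 4.
The 2 values of 25 occupy positions 8–9 → each gets rank 9.
Method 2 values → pooled ranks: 50→1, 36→7, 47→4, 43→5, 25→9, 47→4
Rank sum = 1 + 7 + 4 + 5 + 9 + 4 = 30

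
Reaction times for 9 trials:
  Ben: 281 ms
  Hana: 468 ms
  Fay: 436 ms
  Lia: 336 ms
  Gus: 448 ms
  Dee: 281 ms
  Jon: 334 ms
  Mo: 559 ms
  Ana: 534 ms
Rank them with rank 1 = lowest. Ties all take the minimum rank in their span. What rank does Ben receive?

Sorted (ascending): 281, 281, 334, 336, 436, 448, 468, 534, 559
The 2 values of 281 occupy positions 1–2 → each gets rank 1.
Ben has value 281 ms → rank 1.

1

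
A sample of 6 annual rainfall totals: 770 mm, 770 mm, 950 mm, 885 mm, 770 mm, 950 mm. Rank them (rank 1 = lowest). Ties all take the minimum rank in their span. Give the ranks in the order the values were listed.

1, 1, 5, 4, 1, 5

Sorted (ascending): 770, 770, 770, 885, 950, 950
The 3 values of 770 occupy positions 1–3 → each gets rank 1.
The 2 values of 950 occupy positions 5–6 → each gets rank 5.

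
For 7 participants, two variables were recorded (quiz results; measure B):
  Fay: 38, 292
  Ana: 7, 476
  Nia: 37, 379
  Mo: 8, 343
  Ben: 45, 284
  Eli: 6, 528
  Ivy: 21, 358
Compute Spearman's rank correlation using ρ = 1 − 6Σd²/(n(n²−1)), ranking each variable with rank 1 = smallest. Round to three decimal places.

Ranks of variable 1: 6, 2, 5, 3, 7, 1, 4
Ranks of variable 2: 2, 6, 5, 3, 1, 7, 4
d = r₁ − r₂: 4, -4, 0, 0, 6, -6, 0
d²: 16, 16, 0, 0, 36, 36, 0; Σd² = 104
ρ = 1 − 6·104/(7·48) = 1 − 624/336 = -0.857

-0.857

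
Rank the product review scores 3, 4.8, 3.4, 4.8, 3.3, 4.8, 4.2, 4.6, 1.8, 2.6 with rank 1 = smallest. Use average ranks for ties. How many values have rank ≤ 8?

7

Sorted (ascending): 1.8, 2.6, 3, 3.3, 3.4, 4.2, 4.6, 4.8, 4.8, 4.8
The 3 values of 4.8 occupy positions 8–10 → average rank 9.
Ranks ≤ 8: {1, 2, 3, 4, 5, 6, 7} → 7 values.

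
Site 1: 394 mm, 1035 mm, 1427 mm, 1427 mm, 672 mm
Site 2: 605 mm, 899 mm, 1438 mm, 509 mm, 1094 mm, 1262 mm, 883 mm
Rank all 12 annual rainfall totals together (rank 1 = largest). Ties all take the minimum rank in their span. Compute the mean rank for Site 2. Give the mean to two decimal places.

6.57

Sorted (descending): 1438, 1427, 1427, 1262, 1094, 1035, 899, 883, 672, 605, 509, 394
The 2 values of 1427 occupy positions 2–3 → each gets rank 2.
Site 2 values → pooled ranks: 605→10, 899→7, 1438→1, 509→11, 1094→5, 1262→4, 883→8
Mean rank = (10 + 7 + 1 + 11 + 5 + 4 + 8) / 7 = 6.57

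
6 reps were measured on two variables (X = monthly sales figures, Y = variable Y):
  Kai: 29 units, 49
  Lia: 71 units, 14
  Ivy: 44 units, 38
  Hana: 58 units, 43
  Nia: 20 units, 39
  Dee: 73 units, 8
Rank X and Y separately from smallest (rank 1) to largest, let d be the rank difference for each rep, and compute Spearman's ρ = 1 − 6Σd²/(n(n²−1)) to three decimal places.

-0.714

Ranks of variable 1: 2, 5, 3, 4, 1, 6
Ranks of variable 2: 6, 2, 3, 5, 4, 1
d = r₁ − r₂: -4, 3, 0, -1, -3, 5
d²: 16, 9, 0, 1, 9, 25; Σd² = 60
ρ = 1 − 6·60/(6·35) = 1 − 360/210 = -0.714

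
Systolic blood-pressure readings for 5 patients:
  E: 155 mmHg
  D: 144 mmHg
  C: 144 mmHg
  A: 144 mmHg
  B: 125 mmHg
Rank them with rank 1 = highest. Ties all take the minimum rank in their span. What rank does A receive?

2

Sorted (descending): 155, 144, 144, 144, 125
The 3 values of 144 occupy positions 2–4 → each gets rank 2.
A has value 144 mmHg → rank 2.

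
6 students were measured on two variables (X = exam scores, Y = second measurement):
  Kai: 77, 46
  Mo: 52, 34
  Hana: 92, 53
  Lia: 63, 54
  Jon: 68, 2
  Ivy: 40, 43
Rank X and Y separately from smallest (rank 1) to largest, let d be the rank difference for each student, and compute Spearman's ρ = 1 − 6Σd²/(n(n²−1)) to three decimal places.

0.314

Ranks of variable 1: 5, 2, 6, 3, 4, 1
Ranks of variable 2: 4, 2, 5, 6, 1, 3
d = r₁ − r₂: 1, 0, 1, -3, 3, -2
d²: 1, 0, 1, 9, 9, 4; Σd² = 24
ρ = 1 − 6·24/(6·35) = 1 − 144/210 = 0.314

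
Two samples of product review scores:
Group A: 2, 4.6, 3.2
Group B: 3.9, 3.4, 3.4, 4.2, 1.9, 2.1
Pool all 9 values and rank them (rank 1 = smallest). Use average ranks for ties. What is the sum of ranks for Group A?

15

Sorted (ascending): 1.9, 2, 2.1, 3.2, 3.4, 3.4, 3.9, 4.2, 4.6
The 2 values of 3.4 occupy positions 5–6 → average rank (5+6)/2 = 5.5.
Group A values → pooled ranks: 2→2, 4.6→9, 3.2→4
Rank sum = 2 + 9 + 4 = 15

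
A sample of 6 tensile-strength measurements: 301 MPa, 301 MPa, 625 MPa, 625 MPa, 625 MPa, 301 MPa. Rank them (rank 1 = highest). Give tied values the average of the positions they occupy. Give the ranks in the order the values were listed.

5, 5, 2, 2, 2, 5

Sorted (descending): 625, 625, 625, 301, 301, 301
The 3 values of 625 occupy positions 1–3 → average rank 2.
The 3 values of 301 occupy positions 4–6 → average rank 5.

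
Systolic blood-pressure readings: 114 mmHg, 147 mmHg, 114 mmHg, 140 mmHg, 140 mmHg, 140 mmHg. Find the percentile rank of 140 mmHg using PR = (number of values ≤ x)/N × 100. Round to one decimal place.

83.3

N = 6.
Strictly below 140: 2. Equal to 140: 3.
PR = 5/6 × 100 = 83.3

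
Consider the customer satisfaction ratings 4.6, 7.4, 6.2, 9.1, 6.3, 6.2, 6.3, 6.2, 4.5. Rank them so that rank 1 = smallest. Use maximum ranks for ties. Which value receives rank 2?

4.6

Sorted (ascending): 4.5, 4.6, 6.2, 6.2, 6.2, 6.3, 6.3, 7.4, 9.1
The 3 values of 6.2 occupy positions 3–5 → each gets rank 5.
The 2 values of 6.3 occupy positions 6–7 → each gets rank 7.
Rank 2 → value 4.6.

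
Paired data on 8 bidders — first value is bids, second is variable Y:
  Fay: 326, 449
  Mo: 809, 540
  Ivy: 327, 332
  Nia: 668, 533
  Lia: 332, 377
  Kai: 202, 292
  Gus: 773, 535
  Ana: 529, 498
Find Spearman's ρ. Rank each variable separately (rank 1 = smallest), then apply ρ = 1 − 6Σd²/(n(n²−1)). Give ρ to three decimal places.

Ranks of variable 1: 2, 8, 3, 6, 4, 1, 7, 5
Ranks of variable 2: 4, 8, 2, 6, 3, 1, 7, 5
d = r₁ − r₂: -2, 0, 1, 0, 1, 0, 0, 0
d²: 4, 0, 1, 0, 1, 0, 0, 0; Σd² = 6
ρ = 1 − 6·6/(8·63) = 1 − 36/504 = 0.929

0.929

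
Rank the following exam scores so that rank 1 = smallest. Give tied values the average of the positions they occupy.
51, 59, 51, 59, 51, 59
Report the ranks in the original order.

Sorted (ascending): 51, 51, 51, 59, 59, 59
The 3 values of 51 occupy positions 1–3 → average rank 2.
The 3 values of 59 occupy positions 4–6 → average rank 5.

2, 5, 2, 5, 2, 5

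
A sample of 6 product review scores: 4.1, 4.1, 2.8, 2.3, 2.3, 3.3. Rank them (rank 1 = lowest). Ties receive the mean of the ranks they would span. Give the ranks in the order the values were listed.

Sorted (ascending): 2.3, 2.3, 2.8, 3.3, 4.1, 4.1
The 2 values of 2.3 occupy positions 1–2 → average rank (1+2)/2 = 1.5.
The 2 values of 4.1 occupy positions 5–6 → average rank (5+6)/2 = 5.5.

5.5, 5.5, 3, 1.5, 1.5, 4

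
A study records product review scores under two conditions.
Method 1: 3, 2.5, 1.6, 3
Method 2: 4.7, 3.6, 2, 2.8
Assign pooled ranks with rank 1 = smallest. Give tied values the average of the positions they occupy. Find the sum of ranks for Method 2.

Sorted (ascending): 1.6, 2, 2.5, 2.8, 3, 3, 3.6, 4.7
The 2 values of 3 occupy positions 5–6 → average rank (5+6)/2 = 5.5.
Method 2 values → pooled ranks: 4.7→8, 3.6→7, 2→2, 2.8→4
Rank sum = 8 + 7 + 2 + 4 = 21

21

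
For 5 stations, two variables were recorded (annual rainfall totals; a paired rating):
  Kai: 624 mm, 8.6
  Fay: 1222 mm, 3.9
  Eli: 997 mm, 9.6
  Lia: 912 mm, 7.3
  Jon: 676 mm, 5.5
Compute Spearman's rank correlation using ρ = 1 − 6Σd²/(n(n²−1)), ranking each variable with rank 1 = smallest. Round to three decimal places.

-0.300

Ranks of variable 1: 1, 5, 4, 3, 2
Ranks of variable 2: 4, 1, 5, 3, 2
d = r₁ − r₂: -3, 4, -1, 0, 0
d²: 9, 16, 1, 0, 0; Σd² = 26
ρ = 1 − 6·26/(5·24) = 1 − 156/120 = -0.300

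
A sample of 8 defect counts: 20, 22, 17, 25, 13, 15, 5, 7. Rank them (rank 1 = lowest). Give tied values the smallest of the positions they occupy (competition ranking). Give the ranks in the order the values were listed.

6, 7, 5, 8, 3, 4, 1, 2

Sorted (ascending): 5, 7, 13, 15, 17, 20, 22, 25
No ties — each value takes its position as its rank.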